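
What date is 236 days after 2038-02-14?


Start: 2038-02-14, add 236 days
February 2038 has 28 days: 28 - 14 = 14 days to February 28 -> 222 left
March 2038 has 31 days -> 191 left
April 2038 has 30 days -> 161 left
May 2038 has 31 days -> 130 left
June 2038 has 30 days -> 100 left
July 2038 has 31 days -> 69 left
August 2038 has 31 days -> 38 left
September 2038 has 30 days -> 8 left
October 2038: 8 <= 31 -> lands on October 8

Result: 2038-10-08


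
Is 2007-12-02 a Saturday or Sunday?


Anchor: Jan 1, 2007. With p = 2007 - 1 = 2006: (p + p//4 - p//100 + p//400) mod 7 = (2006 + 501 - 20 + 5) mod 7 = 2492 mod 7 = 0 -> Monday (Mon=0 ... Sun=6)
Day of year: 336; offset = 335
Weekday index = (0 + 335) mod 7 = 6 -> Sunday
Weekend days: Saturday, Sunday

Yes


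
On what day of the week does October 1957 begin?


Target: October 1, 1957
Anchor: Jan 1, 1957. With p = 1957 - 1 = 1956: (p + p//4 - p//100 + p//400) mod 7 = (1956 + 489 - 19 + 4) mod 7 = 2430 mod 7 = 1 -> Tuesday (Mon=0 ... Sun=6)
Days before October (Jan-Sep): 273 days
Weekday index = (1 + 273) mod 7 = 1

Tuesday


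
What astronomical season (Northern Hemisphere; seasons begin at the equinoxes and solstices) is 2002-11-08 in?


Date: November 8
Astronomical Autumn (approx.; exact equinox/solstice day varies by year): September 22 to December 20
November 8 falls within the Autumn window

Autumn


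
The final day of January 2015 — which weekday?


January 2015 has 31 days
Anchor: Jan 1, 2015. With p = 2015 - 1 = 2014: (p + p//4 - p//100 + p//400) mod 7 = (2014 + 503 - 20 + 5) mod 7 = 2502 mod 7 = 3 -> Thursday (Mon=0 ... Sun=6)
January 1 is the anchor itself -> Thursday
Last day offset: 31 - 1 = 30 days
Weekday index = (3 + 30) mod 7 = 5

Saturday, January 31


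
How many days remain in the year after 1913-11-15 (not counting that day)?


Day of year: 319 of 365
Remaining = 365 - 319

46 days


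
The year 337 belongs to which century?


Century = (year - 1) // 100 + 1
= (337 - 1) // 100 + 1
= 336 // 100 + 1
= 3 + 1

4th century


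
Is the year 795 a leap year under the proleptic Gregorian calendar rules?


Gregorian leap year rule: divisible by 4, but not by 100, unless also by 400.
795 is not divisible by 4 -> not a leap year

No


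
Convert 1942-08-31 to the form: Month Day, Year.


ISO 1942-08-31 parses as year=1942, month=08, day=31
Month 8 -> August

August 31, 1942


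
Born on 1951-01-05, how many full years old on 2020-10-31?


Birth: 1951-01-05
Reference: 2020-10-31
Year difference: 2020 - 1951 = 69

69 years old


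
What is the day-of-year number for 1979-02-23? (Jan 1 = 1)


Date: February 23, 1979
Days in months 1 through 1: 31
Plus 23 days in February

Day of year: 54


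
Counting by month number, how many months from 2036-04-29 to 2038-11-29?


From April 2036 to November 2038
2 years * 12 = 24 months, plus 7 months = 31

31 months


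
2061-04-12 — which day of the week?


Date: April 12, 2061
Anchor: Jan 1, 2061. With p = 2061 - 1 = 2060: (p + p//4 - p//100 + p//400) mod 7 = (2060 + 515 - 20 + 5) mod 7 = 2560 mod 7 = 5 -> Saturday (Mon=0 ... Sun=6)
Days before April (Jan-Mar): 90; offset = 90 + 12 - 1 = 101
Weekday index = (5 + 101) mod 7 = 1

Day of the week: Tuesday


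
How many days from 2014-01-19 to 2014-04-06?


From 2014-01-19 to 2014-04-06
2014-01-19: day of year = 19
2014-04-06: days before April = 31 + 28 + 31 = 90 (2014 is not a leap year); day of year = 90 + 6 = 96
Same year: 96 - 19 = 77

77 days


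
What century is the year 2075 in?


Century = (year - 1) // 100 + 1
= (2075 - 1) // 100 + 1
= 2074 // 100 + 1
= 20 + 1

21st century


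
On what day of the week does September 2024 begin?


Target: September 1, 2024
Anchor: Jan 1, 2024. With p = 2024 - 1 = 2023: (p + p//4 - p//100 + p//400) mod 7 = (2023 + 505 - 20 + 5) mod 7 = 2513 mod 7 = 0 -> Monday (Mon=0 ... Sun=6)
Days before September (Jan-Aug): 244 days
Weekday index = (0 + 244) mod 7 = 6

Sunday


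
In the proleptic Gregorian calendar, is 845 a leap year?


Gregorian leap year rule: divisible by 4, but not by 100, unless also by 400.
845 is not divisible by 4 -> not a leap year

No


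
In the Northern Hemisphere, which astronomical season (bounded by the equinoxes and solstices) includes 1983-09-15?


Date: September 15
Astronomical Summer (approx.; exact equinox/solstice day varies by year): June 21 to September 21
September 15 falls within the Summer window

Summer


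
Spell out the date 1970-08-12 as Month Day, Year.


ISO 1970-08-12 parses as year=1970, month=08, day=12
Month 8 -> August

August 12, 1970


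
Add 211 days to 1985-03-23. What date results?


Start: 1985-03-23, add 211 days
March 1985 has 31 days: 31 - 23 = 8 days to March 31 -> 203 left
April 1985 has 30 days -> 173 left
May 1985 has 31 days -> 142 left
June 1985 has 30 days -> 112 left
July 1985 has 31 days -> 81 left
August 1985 has 31 days -> 50 left
September 1985 has 30 days -> 20 left
October 1985: 20 <= 31 -> lands on October 20

Result: 1985-10-20


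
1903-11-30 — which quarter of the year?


Month: November (month 11)
Q1: Jan-Mar, Q2: Apr-Jun, Q3: Jul-Sep, Q4: Oct-Dec

Q4


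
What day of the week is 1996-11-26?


Date: November 26, 1996
Anchor: Jan 1, 1996. With p = 1996 - 1 = 1995: (p + p//4 - p//100 + p//400) mod 7 = (1995 + 498 - 19 + 4) mod 7 = 2478 mod 7 = 0 -> Monday (Mon=0 ... Sun=6)
Days before November (Jan-Oct): 305; offset = 305 + 26 - 1 = 330
Weekday index = (0 + 330) mod 7 = 1

Day of the week: Tuesday


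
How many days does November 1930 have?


November 1930

30 days


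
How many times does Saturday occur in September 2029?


September 2029 has 30 days
Anchor: Jan 1, 2029. With p = 2029 - 1 = 2028: (p + p//4 - p//100 + p//400) mod 7 = (2028 + 507 - 20 + 5) mod 7 = 2520 mod 7 = 0 -> Monday (Mon=0 ... Sun=6)
Days before September (Jan-Aug): 243; September 1 index = (0 + 243) mod 7 = 5 -> Saturday
First Saturday is September 1
Saturdays: 1, 8, 15, 22, 29

5 Saturdays


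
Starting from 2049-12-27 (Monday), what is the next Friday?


Current: Monday
Target: Friday
Days ahead: 4

Next Friday: 2049-12-31


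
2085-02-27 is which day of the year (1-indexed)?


Date: February 27, 2085
Days in months 1 through 1: 31
Plus 27 days in February

Day of year: 58


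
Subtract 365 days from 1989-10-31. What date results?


Start: 1989-10-31, subtract 365 days
Back 31 days from October 31 reaches September 30, 1989 -> 334 left
September 1989 has 30 days -> back to August 31, 1989 -> 304 left
August 1989 has 31 days -> back to July 31, 1989 -> 273 left
July 1989 has 31 days -> back to June 30, 1989 -> 242 left
June 1989 has 30 days -> back to May 31, 1989 -> 212 left
May 1989 has 31 days -> back to April 30, 1989 -> 181 left
April 1989 has 30 days -> back to March 31, 1989 -> 151 left
March 1989 has 31 days -> back to February 28, 1989 -> 120 left
February 1989 has 28 days -> back to January 31, 1989 -> 92 left
January 1989 has 31 days -> back to December 31, 1988 -> 61 left
December 1988 has 31 days -> back to November 30, 1988 -> 30 left
November 1988 has 30 days -> back to October 31, 1988 -> 0 left
October 1988: 31 - 0 = 31 -> lands on October 31

Result: 1988-10-31


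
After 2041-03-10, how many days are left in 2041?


Day of year: 69 of 365
Remaining = 365 - 69

296 days


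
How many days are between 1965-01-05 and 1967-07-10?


From 1965-01-05 to 1967-07-10
1965-01-05: day of year = 5
1967-07-10: days before July = 31 + 28 + 31 + 30 + 31 + 30 = 181 (1967 is not a leap year); day of year = 181 + 10 = 191
Rest of 1965: 365 - 5 = 360
Full years 1966 (365): 365
Total = 360 + 365 + 191 = 916

916 days


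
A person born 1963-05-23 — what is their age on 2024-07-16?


Birth: 1963-05-23
Reference: 2024-07-16
Year difference: 2024 - 1963 = 61

61 years old


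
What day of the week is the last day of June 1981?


June 1981 has 30 days
Anchor: Jan 1, 1981. With p = 1981 - 1 = 1980: (p + p//4 - p//100 + p//400) mod 7 = (1980 + 495 - 19 + 4) mod 7 = 2460 mod 7 = 3 -> Thursday (Mon=0 ... Sun=6)
Days before June (Jan-May): 151; June 1 index = (3 + 151) mod 7 = 0 -> Monday
Last day offset: 30 - 1 = 29 days
Weekday index = (0 + 29) mod 7 = 1

Tuesday, June 30


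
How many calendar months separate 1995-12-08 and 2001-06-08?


From December 1995 to June 2001
6 years * 12 = 72 months, minus 6 months = 66

66 months


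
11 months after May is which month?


May is month 5
5 + 11 = 16; wrap: 16 - 12 = 4

April


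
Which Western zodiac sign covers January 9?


Date: January 9
Conventional tropical zodiac dates: Capricorn from December 22 onward; Aquarius starts January 20
January 9 falls within the Capricorn range

Capricorn


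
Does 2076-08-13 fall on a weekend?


Anchor: Jan 1, 2076. With p = 2076 - 1 = 2075: (p + p//4 - p//100 + p//400) mod 7 = (2075 + 518 - 20 + 5) mod 7 = 2578 mod 7 = 2 -> Wednesday (Mon=0 ... Sun=6)
Day of year: 226; offset = 225
Weekday index = (2 + 225) mod 7 = 3 -> Thursday
Weekend days: Saturday, Sunday

No


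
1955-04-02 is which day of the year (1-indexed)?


Date: April 2, 1955
Days in months 1 through 3: 90
Plus 2 days in April

Day of year: 92


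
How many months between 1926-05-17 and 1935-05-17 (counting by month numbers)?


From May 1926 to May 1935
9 years * 12 = 108 months = 108

108 months


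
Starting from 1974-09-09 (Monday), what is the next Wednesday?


Current: Monday
Target: Wednesday
Days ahead: 2

Next Wednesday: 1974-09-11


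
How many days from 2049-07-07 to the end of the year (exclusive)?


Day of year: 188 of 365
Remaining = 365 - 188

177 days


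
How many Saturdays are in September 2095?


September 2095 has 30 days
Anchor: Jan 1, 2095. With p = 2095 - 1 = 2094: (p + p//4 - p//100 + p//400) mod 7 = (2094 + 523 - 20 + 5) mod 7 = 2602 mod 7 = 5 -> Saturday (Mon=0 ... Sun=6)
Days before September (Jan-Aug): 243; September 1 index = (5 + 243) mod 7 = 3 -> Thursday
First Saturday is September 3
Saturdays: 3, 10, 17, 24

4 Saturdays


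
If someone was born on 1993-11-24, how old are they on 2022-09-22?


Birth: 1993-11-24
Reference: 2022-09-22
Year difference: 2022 - 1993 = 29
Birthday not yet reached in 2022, subtract 1

28 years old


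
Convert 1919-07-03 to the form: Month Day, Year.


ISO 1919-07-03 parses as year=1919, month=07, day=03
Month 7 -> July

July 3, 1919


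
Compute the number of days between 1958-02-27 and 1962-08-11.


From 1958-02-27 to 1962-08-11
1958-02-27: days before February = 31; day of year = 31 + 27 = 58
1962-08-11: days before August = 31 + 28 + 31 + 30 + 31 + 30 + 31 = 212 (1962 is not a leap year); day of year = 212 + 11 = 223
Rest of 1958: 365 - 58 = 307
Full years 1959 (365), 1960 (366), 1961 (365): 1096
Total = 307 + 1096 + 223 = 1626

1626 days


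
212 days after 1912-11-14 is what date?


Start: 1912-11-14, add 212 days
November 1912 has 30 days: 30 - 14 = 16 days to November 30 -> 196 left
December 1912 has 31 days -> 165 left
January 1913 has 31 days -> 134 left
February 1913 has 28 days -> 106 left
March 1913 has 31 days -> 75 left
April 1913 has 30 days -> 45 left
May 1913 has 31 days -> 14 left
June 1913: 14 <= 30 -> lands on June 14

Result: 1913-06-14


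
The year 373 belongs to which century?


Century = (year - 1) // 100 + 1
= (373 - 1) // 100 + 1
= 372 // 100 + 1
= 3 + 1

4th century


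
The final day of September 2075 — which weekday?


September 2075 has 30 days
Anchor: Jan 1, 2075. With p = 2075 - 1 = 2074: (p + p//4 - p//100 + p//400) mod 7 = (2074 + 518 - 20 + 5) mod 7 = 2577 mod 7 = 1 -> Tuesday (Mon=0 ... Sun=6)
Days before September (Jan-Aug): 243; September 1 index = (1 + 243) mod 7 = 6 -> Sunday
Last day offset: 30 - 1 = 29 days
Weekday index = (6 + 29) mod 7 = 0

Monday, September 30


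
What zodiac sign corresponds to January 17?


Date: January 17
Conventional tropical zodiac dates: Capricorn from December 22 onward; Aquarius starts January 20
January 17 falls within the Capricorn range

Capricorn


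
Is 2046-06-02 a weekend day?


Anchor: Jan 1, 2046. With p = 2046 - 1 = 2045: (p + p//4 - p//100 + p//400) mod 7 = (2045 + 511 - 20 + 5) mod 7 = 2541 mod 7 = 0 -> Monday (Mon=0 ... Sun=6)
Day of year: 153; offset = 152
Weekday index = (0 + 152) mod 7 = 5 -> Saturday
Weekend days: Saturday, Sunday

Yes


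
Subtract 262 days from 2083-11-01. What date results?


Start: 2083-11-01, subtract 262 days
Back 1 day from November 1 reaches October 31, 2083 -> 261 left
October 2083 has 31 days -> back to September 30, 2083 -> 230 left
September 2083 has 30 days -> back to August 31, 2083 -> 200 left
August 2083 has 31 days -> back to July 31, 2083 -> 169 left
July 2083 has 31 days -> back to June 30, 2083 -> 138 left
June 2083 has 30 days -> back to May 31, 2083 -> 108 left
May 2083 has 31 days -> back to April 30, 2083 -> 77 left
April 2083 has 30 days -> back to March 31, 2083 -> 47 left
March 2083 has 31 days -> back to February 28, 2083 -> 16 left
February 2083: 28 - 16 = 12 -> lands on February 12

Result: 2083-02-12


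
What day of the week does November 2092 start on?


Target: November 1, 2092
Anchor: Jan 1, 2092. With p = 2092 - 1 = 2091: (p + p//4 - p//100 + p//400) mod 7 = (2091 + 522 - 20 + 5) mod 7 = 2598 mod 7 = 1 -> Tuesday (Mon=0 ... Sun=6)
Days before November (Jan-Oct): 305 days
Weekday index = (1 + 305) mod 7 = 5

Saturday


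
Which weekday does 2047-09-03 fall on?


Date: September 3, 2047
Anchor: Jan 1, 2047. With p = 2047 - 1 = 2046: (p + p//4 - p//100 + p//400) mod 7 = (2046 + 511 - 20 + 5) mod 7 = 2542 mod 7 = 1 -> Tuesday (Mon=0 ... Sun=6)
Days before September (Jan-Aug): 243; offset = 243 + 3 - 1 = 245
Weekday index = (1 + 245) mod 7 = 1

Day of the week: Tuesday


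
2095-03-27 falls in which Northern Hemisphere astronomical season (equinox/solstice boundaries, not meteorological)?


Date: March 27
Astronomical Spring (approx.; exact equinox/solstice day varies by year): March 20 to June 20
March 27 falls within the Spring window

Spring


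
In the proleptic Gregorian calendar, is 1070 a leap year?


Gregorian leap year rule: divisible by 4, but not by 100, unless also by 400.
1070 is not divisible by 4 -> not a leap year

No


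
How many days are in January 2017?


January 2017

31 days


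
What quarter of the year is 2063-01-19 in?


Month: January (month 1)
Q1: Jan-Mar, Q2: Apr-Jun, Q3: Jul-Sep, Q4: Oct-Dec

Q1


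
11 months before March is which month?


March is month 3
3 - 11 = -8; wrap: -8 + 12 = 4

April


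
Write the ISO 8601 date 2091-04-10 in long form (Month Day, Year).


ISO 2091-04-10 parses as year=2091, month=04, day=10
Month 4 -> April

April 10, 2091


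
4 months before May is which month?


May is month 5
5 - 4 = 1

January


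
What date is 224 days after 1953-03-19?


Start: 1953-03-19, add 224 days
March 1953 has 31 days: 31 - 19 = 12 days to March 31 -> 212 left
April 1953 has 30 days -> 182 left
May 1953 has 31 days -> 151 left
June 1953 has 30 days -> 121 left
July 1953 has 31 days -> 90 left
August 1953 has 31 days -> 59 left
September 1953 has 30 days -> 29 left
October 1953: 29 <= 31 -> lands on October 29

Result: 1953-10-29


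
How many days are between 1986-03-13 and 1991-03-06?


From 1986-03-13 to 1991-03-06
1986-03-13: days before March = 31 + 28 = 59 (1986 is not a leap year); day of year = 59 + 13 = 72
1991-03-06: days before March = 31 + 28 = 59 (1991 is not a leap year); day of year = 59 + 6 = 65
Rest of 1986: 365 - 72 = 293
Full years 1987 (365), 1988 (366), 1989 (365), 1990 (365): 1461
Total = 293 + 1461 + 65 = 1819

1819 days


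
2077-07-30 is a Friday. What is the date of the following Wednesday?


Current: Friday
Target: Wednesday
Days ahead: 5

Next Wednesday: 2077-08-04


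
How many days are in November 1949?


November 1949

30 days


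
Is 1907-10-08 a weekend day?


Anchor: Jan 1, 1907. With p = 1907 - 1 = 1906: (p + p//4 - p//100 + p//400) mod 7 = (1906 + 476 - 19 + 4) mod 7 = 2367 mod 7 = 1 -> Tuesday (Mon=0 ... Sun=6)
Day of year: 281; offset = 280
Weekday index = (1 + 280) mod 7 = 1 -> Tuesday
Weekend days: Saturday, Sunday

No


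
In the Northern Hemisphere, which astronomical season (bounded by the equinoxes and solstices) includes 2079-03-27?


Date: March 27
Astronomical Spring (approx.; exact equinox/solstice day varies by year): March 20 to June 20
March 27 falls within the Spring window

Spring


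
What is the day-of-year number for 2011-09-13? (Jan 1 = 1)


Date: September 13, 2011
Days in months 1 through 8: 243
Plus 13 days in September

Day of year: 256


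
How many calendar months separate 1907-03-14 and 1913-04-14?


From March 1907 to April 1913
6 years * 12 = 72 months, plus 1 month = 73

73 months


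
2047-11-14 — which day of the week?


Date: November 14, 2047
Anchor: Jan 1, 2047. With p = 2047 - 1 = 2046: (p + p//4 - p//100 + p//400) mod 7 = (2046 + 511 - 20 + 5) mod 7 = 2542 mod 7 = 1 -> Tuesday (Mon=0 ... Sun=6)
Days before November (Jan-Oct): 304; offset = 304 + 14 - 1 = 317
Weekday index = (1 + 317) mod 7 = 3

Day of the week: Thursday


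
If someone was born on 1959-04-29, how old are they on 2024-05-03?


Birth: 1959-04-29
Reference: 2024-05-03
Year difference: 2024 - 1959 = 65

65 years old


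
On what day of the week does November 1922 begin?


Target: November 1, 1922
Anchor: Jan 1, 1922. With p = 1922 - 1 = 1921: (p + p//4 - p//100 + p//400) mod 7 = (1921 + 480 - 19 + 4) mod 7 = 2386 mod 7 = 6 -> Sunday (Mon=0 ... Sun=6)
Days before November (Jan-Oct): 304 days
Weekday index = (6 + 304) mod 7 = 2

Wednesday


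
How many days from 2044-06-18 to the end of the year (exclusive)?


Day of year: 170 of 366
Remaining = 366 - 170

196 days


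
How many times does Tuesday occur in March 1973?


March 1973 has 31 days
Anchor: Jan 1, 1973. With p = 1973 - 1 = 1972: (p + p//4 - p//100 + p//400) mod 7 = (1972 + 493 - 19 + 4) mod 7 = 2450 mod 7 = 0 -> Monday (Mon=0 ... Sun=6)
Days before March (Jan-Feb): 59; March 1 index = (0 + 59) mod 7 = 3 -> Thursday
First Tuesday is March 6
Tuesdays: 6, 13, 20, 27

4 Tuesdays


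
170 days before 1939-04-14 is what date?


Start: 1939-04-14, subtract 170 days
Back 14 days from April 14 reaches March 31, 1939 -> 156 left
March 1939 has 31 days -> back to February 28, 1939 -> 125 left
February 1939 has 28 days -> back to January 31, 1939 -> 97 left
January 1939 has 31 days -> back to December 31, 1938 -> 66 left
December 1938 has 31 days -> back to November 30, 1938 -> 35 left
November 1938 has 30 days -> back to October 31, 1938 -> 5 left
October 1938: 31 - 5 = 26 -> lands on October 26

Result: 1938-10-26


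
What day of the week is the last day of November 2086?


November 2086 has 30 days
Anchor: Jan 1, 2086. With p = 2086 - 1 = 2085: (p + p//4 - p//100 + p//400) mod 7 = (2085 + 521 - 20 + 5) mod 7 = 2591 mod 7 = 1 -> Tuesday (Mon=0 ... Sun=6)
Days before November (Jan-Oct): 304; November 1 index = (1 + 304) mod 7 = 4 -> Friday
Last day offset: 30 - 1 = 29 days
Weekday index = (4 + 29) mod 7 = 5

Saturday, November 30


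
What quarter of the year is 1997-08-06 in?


Month: August (month 8)
Q1: Jan-Mar, Q2: Apr-Jun, Q3: Jul-Sep, Q4: Oct-Dec

Q3


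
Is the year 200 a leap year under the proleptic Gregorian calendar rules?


Gregorian leap year rule: divisible by 4, but not by 100, unless also by 400.
200 is divisible by 100 but not 400 -> not a leap year

No


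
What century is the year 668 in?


Century = (year - 1) // 100 + 1
= (668 - 1) // 100 + 1
= 667 // 100 + 1
= 6 + 1

7th century


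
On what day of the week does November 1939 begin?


Target: November 1, 1939
Anchor: Jan 1, 1939. With p = 1939 - 1 = 1938: (p + p//4 - p//100 + p//400) mod 7 = (1938 + 484 - 19 + 4) mod 7 = 2407 mod 7 = 6 -> Sunday (Mon=0 ... Sun=6)
Days before November (Jan-Oct): 304 days
Weekday index = (6 + 304) mod 7 = 2

Wednesday


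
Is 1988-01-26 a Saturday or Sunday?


Anchor: Jan 1, 1988. With p = 1988 - 1 = 1987: (p + p//4 - p//100 + p//400) mod 7 = (1987 + 496 - 19 + 4) mod 7 = 2468 mod 7 = 4 -> Friday (Mon=0 ... Sun=6)
Day of year: 26; offset = 25
Weekday index = (4 + 25) mod 7 = 1 -> Tuesday
Weekend days: Saturday, Sunday

No


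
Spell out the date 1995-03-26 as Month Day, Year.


ISO 1995-03-26 parses as year=1995, month=03, day=26
Month 3 -> March

March 26, 1995


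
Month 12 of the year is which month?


Month 12 of 12

December


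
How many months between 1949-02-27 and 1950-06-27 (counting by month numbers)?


From February 1949 to June 1950
1 year * 12 = 12 months, plus 4 months = 16

16 months


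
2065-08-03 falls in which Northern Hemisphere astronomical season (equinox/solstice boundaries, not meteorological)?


Date: August 3
Astronomical Summer (approx.; exact equinox/solstice day varies by year): June 21 to September 21
August 3 falls within the Summer window

Summer


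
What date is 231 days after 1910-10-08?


Start: 1910-10-08, add 231 days
October 1910 has 31 days: 31 - 8 = 23 days to October 31 -> 208 left
November 1910 has 30 days -> 178 left
December 1910 has 31 days -> 147 left
January 1911 has 31 days -> 116 left
February 1911 has 28 days -> 88 left
March 1911 has 31 days -> 57 left
April 1911 has 30 days -> 27 left
May 1911: 27 <= 31 -> lands on May 27

Result: 1911-05-27


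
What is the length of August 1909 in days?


August 1909

31 days


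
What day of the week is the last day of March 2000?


March 2000 has 31 days
Anchor: Jan 1, 2000. With p = 2000 - 1 = 1999: (p + p//4 - p//100 + p//400) mod 7 = (1999 + 499 - 19 + 4) mod 7 = 2483 mod 7 = 5 -> Saturday (Mon=0 ... Sun=6)
Days before March (Jan-Feb): 60; March 1 index = (5 + 60) mod 7 = 2 -> Wednesday
Last day offset: 31 - 1 = 30 days
Weekday index = (2 + 30) mod 7 = 4

Friday, March 31


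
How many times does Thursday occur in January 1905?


January 1905 has 31 days
Anchor: Jan 1, 1905. With p = 1905 - 1 = 1904: (p + p//4 - p//100 + p//400) mod 7 = (1904 + 476 - 19 + 4) mod 7 = 2365 mod 7 = 6 -> Sunday (Mon=0 ... Sun=6)
January 1 is the anchor itself -> Sunday
First Thursday is January 5
Thursdays: 5, 12, 19, 26

4 Thursdays


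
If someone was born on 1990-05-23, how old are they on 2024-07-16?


Birth: 1990-05-23
Reference: 2024-07-16
Year difference: 2024 - 1990 = 34

34 years old


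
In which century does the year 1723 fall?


Century = (year - 1) // 100 + 1
= (1723 - 1) // 100 + 1
= 1722 // 100 + 1
= 17 + 1

18th century


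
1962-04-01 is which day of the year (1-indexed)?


Date: April 1, 1962
Days in months 1 through 3: 90
Plus 1 days in April

Day of year: 91


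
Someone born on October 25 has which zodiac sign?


Date: October 25
Conventional tropical zodiac dates: Scorpio from October 23 onward; Sagittarius starts November 22
October 25 falls within the Scorpio range

Scorpio


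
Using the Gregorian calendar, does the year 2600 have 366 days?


Gregorian leap year rule: divisible by 4, but not by 100, unless also by 400.
2600 is divisible by 100 but not 400 -> not a leap year

No


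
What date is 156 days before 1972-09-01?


Start: 1972-09-01, subtract 156 days
Back 1 day from September 1 reaches August 31, 1972 -> 155 left
August 1972 has 31 days -> back to July 31, 1972 -> 124 left
July 1972 has 31 days -> back to June 30, 1972 -> 93 left
June 1972 has 30 days -> back to May 31, 1972 -> 63 left
May 1972 has 31 days -> back to April 30, 1972 -> 32 left
April 1972 has 30 days -> back to March 31, 1972 -> 2 left
March 1972: 31 - 2 = 29 -> lands on March 29

Result: 1972-03-29


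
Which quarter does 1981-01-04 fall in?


Month: January (month 1)
Q1: Jan-Mar, Q2: Apr-Jun, Q3: Jul-Sep, Q4: Oct-Dec

Q1


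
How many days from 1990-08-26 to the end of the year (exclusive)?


Day of year: 238 of 365
Remaining = 365 - 238

127 days


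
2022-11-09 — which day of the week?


Date: November 9, 2022
Anchor: Jan 1, 2022. With p = 2022 - 1 = 2021: (p + p//4 - p//100 + p//400) mod 7 = (2021 + 505 - 20 + 5) mod 7 = 2511 mod 7 = 5 -> Saturday (Mon=0 ... Sun=6)
Days before November (Jan-Oct): 304; offset = 304 + 9 - 1 = 312
Weekday index = (5 + 312) mod 7 = 2

Day of the week: Wednesday


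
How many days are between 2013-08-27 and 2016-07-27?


From 2013-08-27 to 2016-07-27
2013-08-27: days before August = 31 + 28 + 31 + 30 + 31 + 30 + 31 = 212 (2013 is not a leap year); day of year = 212 + 27 = 239
2016-07-27: days before July = 31 + 29 + 31 + 30 + 31 + 30 = 182 (2016 is a leap year); day of year = 182 + 27 = 209
Rest of 2013: 365 - 239 = 126
Full years 2014 (365), 2015 (365): 730
Total = 126 + 730 + 209 = 1065

1065 days


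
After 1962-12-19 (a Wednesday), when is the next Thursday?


Current: Wednesday
Target: Thursday
Days ahead: 1

Next Thursday: 1962-12-20


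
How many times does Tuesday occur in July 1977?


July 1977 has 31 days
Anchor: Jan 1, 1977. With p = 1977 - 1 = 1976: (p + p//4 - p//100 + p//400) mod 7 = (1976 + 494 - 19 + 4) mod 7 = 2455 mod 7 = 5 -> Saturday (Mon=0 ... Sun=6)
Days before July (Jan-Jun): 181; July 1 index = (5 + 181) mod 7 = 4 -> Friday
First Tuesday is July 5
Tuesdays: 5, 12, 19, 26

4 Tuesdays


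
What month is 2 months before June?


June is month 6
6 - 2 = 4

April


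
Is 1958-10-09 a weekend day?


Anchor: Jan 1, 1958. With p = 1958 - 1 = 1957: (p + p//4 - p//100 + p//400) mod 7 = (1957 + 489 - 19 + 4) mod 7 = 2431 mod 7 = 2 -> Wednesday (Mon=0 ... Sun=6)
Day of year: 282; offset = 281
Weekday index = (2 + 281) mod 7 = 3 -> Thursday
Weekend days: Saturday, Sunday

No


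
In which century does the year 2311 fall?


Century = (year - 1) // 100 + 1
= (2311 - 1) // 100 + 1
= 2310 // 100 + 1
= 23 + 1

24th century


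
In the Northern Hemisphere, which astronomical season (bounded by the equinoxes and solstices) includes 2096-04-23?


Date: April 23
Astronomical Spring (approx.; exact equinox/solstice day varies by year): March 20 to June 20
April 23 falls within the Spring window

Spring


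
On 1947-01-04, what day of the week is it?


Date: January 4, 1947
Anchor: Jan 1, 1947. With p = 1947 - 1 = 1946: (p + p//4 - p//100 + p//400) mod 7 = (1946 + 486 - 19 + 4) mod 7 = 2417 mod 7 = 2 -> Wednesday (Mon=0 ... Sun=6)
Days into year = 4 - 1 = 3
Weekday index = (2 + 3) mod 7 = 5

Day of the week: Saturday


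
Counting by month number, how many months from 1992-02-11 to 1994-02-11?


From February 1992 to February 1994
2 years * 12 = 24 months = 24

24 months


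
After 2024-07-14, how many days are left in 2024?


Day of year: 196 of 366
Remaining = 366 - 196

170 days


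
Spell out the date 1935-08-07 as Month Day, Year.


ISO 1935-08-07 parses as year=1935, month=08, day=07
Month 8 -> August

August 7, 1935


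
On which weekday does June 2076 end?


June 2076 has 30 days
Anchor: Jan 1, 2076. With p = 2076 - 1 = 2075: (p + p//4 - p//100 + p//400) mod 7 = (2075 + 518 - 20 + 5) mod 7 = 2578 mod 7 = 2 -> Wednesday (Mon=0 ... Sun=6)
Days before June (Jan-May): 152; June 1 index = (2 + 152) mod 7 = 0 -> Monday
Last day offset: 30 - 1 = 29 days
Weekday index = (0 + 29) mod 7 = 1

Tuesday, June 30


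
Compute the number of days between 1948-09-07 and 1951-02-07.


From 1948-09-07 to 1951-02-07
1948-09-07: days before September = 31 + 29 + 31 + 30 + 31 + 30 + 31 + 31 = 244 (1948 is a leap year); day of year = 244 + 7 = 251
1951-02-07: days before February = 31; day of year = 31 + 7 = 38
Rest of 1948: 366 - 251 = 115
Full years 1949 (365), 1950 (365): 730
Total = 115 + 730 + 38 = 883

883 days


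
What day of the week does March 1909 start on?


Target: March 1, 1909
Anchor: Jan 1, 1909. With p = 1909 - 1 = 1908: (p + p//4 - p//100 + p//400) mod 7 = (1908 + 477 - 19 + 4) mod 7 = 2370 mod 7 = 4 -> Friday (Mon=0 ... Sun=6)
Days before March (Jan-Feb): 59 days
Weekday index = (4 + 59) mod 7 = 0

Monday


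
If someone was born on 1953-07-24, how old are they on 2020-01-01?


Birth: 1953-07-24
Reference: 2020-01-01
Year difference: 2020 - 1953 = 67
Birthday not yet reached in 2020, subtract 1

66 years old


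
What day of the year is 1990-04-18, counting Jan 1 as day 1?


Date: April 18, 1990
Days in months 1 through 3: 90
Plus 18 days in April

Day of year: 108


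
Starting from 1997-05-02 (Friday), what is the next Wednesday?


Current: Friday
Target: Wednesday
Days ahead: 5

Next Wednesday: 1997-05-07


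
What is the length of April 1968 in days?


April 1968

30 days


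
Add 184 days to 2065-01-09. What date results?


Start: 2065-01-09, add 184 days
January 2065 has 31 days: 31 - 9 = 22 days to January 31 -> 162 left
February 2065 has 28 days -> 134 left
March 2065 has 31 days -> 103 left
April 2065 has 30 days -> 73 left
May 2065 has 31 days -> 42 left
June 2065 has 30 days -> 12 left
July 2065: 12 <= 31 -> lands on July 12

Result: 2065-07-12


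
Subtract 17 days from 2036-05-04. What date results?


Start: 2036-05-04, subtract 17 days
Back 4 days from May 4 reaches April 30, 2036 -> 13 left
April 2036: 30 - 13 = 17 -> lands on April 17

Result: 2036-04-17


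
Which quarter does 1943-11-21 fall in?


Month: November (month 11)
Q1: Jan-Mar, Q2: Apr-Jun, Q3: Jul-Sep, Q4: Oct-Dec

Q4


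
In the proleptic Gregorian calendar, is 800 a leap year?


Gregorian leap year rule: divisible by 4, but not by 100, unless also by 400.
800 is divisible by 400 -> leap year

Yes


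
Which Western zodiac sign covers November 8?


Date: November 8
Conventional tropical zodiac dates: Scorpio from October 23 onward; Sagittarius starts November 22
November 8 falls within the Scorpio range

Scorpio


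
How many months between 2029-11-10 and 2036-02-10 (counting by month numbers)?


From November 2029 to February 2036
7 years * 12 = 84 months, minus 9 months = 75

75 months


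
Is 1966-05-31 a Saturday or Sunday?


Anchor: Jan 1, 1966. With p = 1966 - 1 = 1965: (p + p//4 - p//100 + p//400) mod 7 = (1965 + 491 - 19 + 4) mod 7 = 2441 mod 7 = 5 -> Saturday (Mon=0 ... Sun=6)
Day of year: 151; offset = 150
Weekday index = (5 + 150) mod 7 = 1 -> Tuesday
Weekend days: Saturday, Sunday

No


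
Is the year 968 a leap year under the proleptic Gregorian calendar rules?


Gregorian leap year rule: divisible by 4, but not by 100, unless also by 400.
968 is divisible by 4 but not 100 -> leap year

Yes


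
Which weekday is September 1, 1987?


Target: September 1, 1987
Anchor: Jan 1, 1987. With p = 1987 - 1 = 1986: (p + p//4 - p//100 + p//400) mod 7 = (1986 + 496 - 19 + 4) mod 7 = 2467 mod 7 = 3 -> Thursday (Mon=0 ... Sun=6)
Days before September (Jan-Aug): 243 days
Weekday index = (3 + 243) mod 7 = 1

Tuesday


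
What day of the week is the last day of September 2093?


September 2093 has 30 days
Anchor: Jan 1, 2093. With p = 2093 - 1 = 2092: (p + p//4 - p//100 + p//400) mod 7 = (2092 + 523 - 20 + 5) mod 7 = 2600 mod 7 = 3 -> Thursday (Mon=0 ... Sun=6)
Days before September (Jan-Aug): 243; September 1 index = (3 + 243) mod 7 = 1 -> Tuesday
Last day offset: 30 - 1 = 29 days
Weekday index = (1 + 29) mod 7 = 2

Wednesday, September 30


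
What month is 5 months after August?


August is month 8
8 + 5 = 13; wrap: 13 - 12 = 1

January


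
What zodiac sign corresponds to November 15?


Date: November 15
Conventional tropical zodiac dates: Scorpio from October 23 onward; Sagittarius starts November 22
November 15 falls within the Scorpio range

Scorpio


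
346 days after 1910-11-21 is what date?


Start: 1910-11-21, add 346 days
November 1910 has 30 days: 30 - 21 = 9 days to November 30 -> 337 left
December 1910 has 31 days -> 306 left
January 1911 has 31 days -> 275 left
February 1911 has 28 days -> 247 left
March 1911 has 31 days -> 216 left
April 1911 has 30 days -> 186 left
May 1911 has 31 days -> 155 left
June 1911 has 30 days -> 125 left
July 1911 has 31 days -> 94 left
August 1911 has 31 days -> 63 left
September 1911 has 30 days -> 33 left
October 1911 has 31 days -> 2 left
November 1911: 2 <= 30 -> lands on November 2

Result: 1911-11-02


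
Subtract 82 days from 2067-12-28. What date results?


Start: 2067-12-28, subtract 82 days
Back 28 days from December 28 reaches November 30, 2067 -> 54 left
November 2067 has 30 days -> back to October 31, 2067 -> 24 left
October 2067: 31 - 24 = 7 -> lands on October 7

Result: 2067-10-07


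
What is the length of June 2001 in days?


June 2001

30 days


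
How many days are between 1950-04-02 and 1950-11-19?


From 1950-04-02 to 1950-11-19
1950-04-02: days before April = 31 + 28 + 31 = 90 (1950 is not a leap year); day of year = 90 + 2 = 92
1950-11-19: days before November = 31 + 28 + 31 + 30 + 31 + 30 + 31 + 31 + 30 + 31 = 304 (1950 is not a leap year); day of year = 304 + 19 = 323
Same year: 323 - 92 = 231

231 days


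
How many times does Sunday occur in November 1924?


November 1924 has 30 days
Anchor: Jan 1, 1924. With p = 1924 - 1 = 1923: (p + p//4 - p//100 + p//400) mod 7 = (1923 + 480 - 19 + 4) mod 7 = 2388 mod 7 = 1 -> Tuesday (Mon=0 ... Sun=6)
Days before November (Jan-Oct): 305; November 1 index = (1 + 305) mod 7 = 5 -> Saturday
First Sunday is November 2
Sundays: 2, 9, 16, 23, 30

5 Sundays


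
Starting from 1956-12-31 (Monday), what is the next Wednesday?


Current: Monday
Target: Wednesday
Days ahead: 2

Next Wednesday: 1957-01-02


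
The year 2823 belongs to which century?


Century = (year - 1) // 100 + 1
= (2823 - 1) // 100 + 1
= 2822 // 100 + 1
= 28 + 1

29th century


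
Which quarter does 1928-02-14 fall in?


Month: February (month 2)
Q1: Jan-Mar, Q2: Apr-Jun, Q3: Jul-Sep, Q4: Oct-Dec

Q1


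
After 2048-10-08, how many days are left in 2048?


Day of year: 282 of 366
Remaining = 366 - 282

84 days


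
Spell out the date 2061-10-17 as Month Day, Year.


ISO 2061-10-17 parses as year=2061, month=10, day=17
Month 10 -> October

October 17, 2061


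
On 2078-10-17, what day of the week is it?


Date: October 17, 2078
Anchor: Jan 1, 2078. With p = 2078 - 1 = 2077: (p + p//4 - p//100 + p//400) mod 7 = (2077 + 519 - 20 + 5) mod 7 = 2581 mod 7 = 5 -> Saturday (Mon=0 ... Sun=6)
Days before October (Jan-Sep): 273; offset = 273 + 17 - 1 = 289
Weekday index = (5 + 289) mod 7 = 0

Day of the week: Monday


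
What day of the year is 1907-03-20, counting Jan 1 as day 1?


Date: March 20, 1907
Days in months 1 through 2: 59
Plus 20 days in March

Day of year: 79


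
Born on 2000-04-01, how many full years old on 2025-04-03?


Birth: 2000-04-01
Reference: 2025-04-03
Year difference: 2025 - 2000 = 25

25 years old


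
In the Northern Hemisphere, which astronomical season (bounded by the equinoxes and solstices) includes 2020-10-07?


Date: October 7
Astronomical Autumn (approx.; exact equinox/solstice day varies by year): September 22 to December 20
October 7 falls within the Autumn window

Autumn


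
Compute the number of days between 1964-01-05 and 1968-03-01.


From 1964-01-05 to 1968-03-01
1964-01-05: day of year = 5
1968-03-01: days before March = 31 + 29 = 60 (1968 is a leap year); day of year = 60 + 1 = 61
Rest of 1964: 366 - 5 = 361
Full years 1965 (365), 1966 (365), 1967 (365): 1095
Total = 361 + 1095 + 61 = 1517

1517 days


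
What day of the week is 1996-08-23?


Date: August 23, 1996
Anchor: Jan 1, 1996. With p = 1996 - 1 = 1995: (p + p//4 - p//100 + p//400) mod 7 = (1995 + 498 - 19 + 4) mod 7 = 2478 mod 7 = 0 -> Monday (Mon=0 ... Sun=6)
Days before August (Jan-Jul): 213; offset = 213 + 23 - 1 = 235
Weekday index = (0 + 235) mod 7 = 4

Day of the week: Friday


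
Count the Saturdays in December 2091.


December 2091 has 31 days
Anchor: Jan 1, 2091. With p = 2091 - 1 = 2090: (p + p//4 - p//100 + p//400) mod 7 = (2090 + 522 - 20 + 5) mod 7 = 2597 mod 7 = 0 -> Monday (Mon=0 ... Sun=6)
Days before December (Jan-Nov): 334; December 1 index = (0 + 334) mod 7 = 5 -> Saturday
First Saturday is December 1
Saturdays: 1, 8, 15, 22, 29

5 Saturdays


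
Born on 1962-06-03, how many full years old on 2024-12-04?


Birth: 1962-06-03
Reference: 2024-12-04
Year difference: 2024 - 1962 = 62

62 years old


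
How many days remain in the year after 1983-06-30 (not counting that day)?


Day of year: 181 of 365
Remaining = 365 - 181

184 days


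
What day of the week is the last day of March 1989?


March 1989 has 31 days
Anchor: Jan 1, 1989. With p = 1989 - 1 = 1988: (p + p//4 - p//100 + p//400) mod 7 = (1988 + 497 - 19 + 4) mod 7 = 2470 mod 7 = 6 -> Sunday (Mon=0 ... Sun=6)
Days before March (Jan-Feb): 59; March 1 index = (6 + 59) mod 7 = 2 -> Wednesday
Last day offset: 31 - 1 = 30 days
Weekday index = (2 + 30) mod 7 = 4

Friday, March 31


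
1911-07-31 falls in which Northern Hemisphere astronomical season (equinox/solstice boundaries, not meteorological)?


Date: July 31
Astronomical Summer (approx.; exact equinox/solstice day varies by year): June 21 to September 21
July 31 falls within the Summer window

Summer


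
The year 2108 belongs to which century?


Century = (year - 1) // 100 + 1
= (2108 - 1) // 100 + 1
= 2107 // 100 + 1
= 21 + 1

22nd century


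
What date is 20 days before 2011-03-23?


Start: 2011-03-23, subtract 20 days
23 - 20 = 3 stays within March 2011

Result: 2011-03-03


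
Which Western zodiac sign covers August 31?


Date: August 31
Conventional tropical zodiac dates: Virgo from August 23 onward; Libra starts September 23
August 31 falls within the Virgo range

Virgo


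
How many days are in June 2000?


June 2000

30 days


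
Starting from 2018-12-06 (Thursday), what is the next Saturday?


Current: Thursday
Target: Saturday
Days ahead: 2

Next Saturday: 2018-12-08


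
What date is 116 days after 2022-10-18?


Start: 2022-10-18, add 116 days
October 2022 has 31 days: 31 - 18 = 13 days to October 31 -> 103 left
November 2022 has 30 days -> 73 left
December 2022 has 31 days -> 42 left
January 2023 has 31 days -> 11 left
February 2023: 11 <= 28 -> lands on February 11

Result: 2023-02-11


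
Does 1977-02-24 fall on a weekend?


Anchor: Jan 1, 1977. With p = 1977 - 1 = 1976: (p + p//4 - p//100 + p//400) mod 7 = (1976 + 494 - 19 + 4) mod 7 = 2455 mod 7 = 5 -> Saturday (Mon=0 ... Sun=6)
Day of year: 55; offset = 54
Weekday index = (5 + 54) mod 7 = 3 -> Thursday
Weekend days: Saturday, Sunday

No


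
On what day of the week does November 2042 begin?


Target: November 1, 2042
Anchor: Jan 1, 2042. With p = 2042 - 1 = 2041: (p + p//4 - p//100 + p//400) mod 7 = (2041 + 510 - 20 + 5) mod 7 = 2536 mod 7 = 2 -> Wednesday (Mon=0 ... Sun=6)
Days before November (Jan-Oct): 304 days
Weekday index = (2 + 304) mod 7 = 5

Saturday


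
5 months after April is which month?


April is month 4
4 + 5 = 9

September


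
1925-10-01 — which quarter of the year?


Month: October (month 10)
Q1: Jan-Mar, Q2: Apr-Jun, Q3: Jul-Sep, Q4: Oct-Dec

Q4


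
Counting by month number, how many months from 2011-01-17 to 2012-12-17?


From January 2011 to December 2012
1 year * 12 = 12 months, plus 11 months = 23

23 months


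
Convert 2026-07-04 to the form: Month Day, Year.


ISO 2026-07-04 parses as year=2026, month=07, day=04
Month 7 -> July

July 4, 2026


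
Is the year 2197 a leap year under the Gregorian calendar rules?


Gregorian leap year rule: divisible by 4, but not by 100, unless also by 400.
2197 is not divisible by 4 -> not a leap year

No


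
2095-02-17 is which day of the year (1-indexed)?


Date: February 17, 2095
Days in months 1 through 1: 31
Plus 17 days in February

Day of year: 48
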